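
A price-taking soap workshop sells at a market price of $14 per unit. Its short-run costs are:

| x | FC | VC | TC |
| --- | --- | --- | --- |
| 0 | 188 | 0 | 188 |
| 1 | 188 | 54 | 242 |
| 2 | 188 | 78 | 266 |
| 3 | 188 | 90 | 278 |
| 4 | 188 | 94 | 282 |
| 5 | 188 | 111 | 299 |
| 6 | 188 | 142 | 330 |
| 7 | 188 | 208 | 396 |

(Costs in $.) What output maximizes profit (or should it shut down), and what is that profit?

Compute π = P·x − TC at each output: x=0: -188; x=1: -228; x=2: -238; x=3: -236; x=4: -226; x=5: -229; x=6: -246; x=7: -298.
Profit is highest at x = 0. Equivalently, the lowest AVC in the table is 111/5 ≈ $22.20 at x = 5, and P = $14 falls below it — price never covers variable cost, so the firm shuts down and loses only its fixed cost.

x = 0 (shut down); profit = -$188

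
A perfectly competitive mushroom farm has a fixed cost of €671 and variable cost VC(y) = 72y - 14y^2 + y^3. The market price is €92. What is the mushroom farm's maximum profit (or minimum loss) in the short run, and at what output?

Profit = -€71 at y = 10

AVC = 72 - 14y + y^2 has its minimum €23 at y = 7; price €92 clears that bar, so the firm operates.
With MC = 72 - 28y + 3y^2, P = MC on the upward-sloping part at y* = 10.
TR = 92·10 = 920. TC = 671 + 320 = 991. Profit = 920 − 991 = -€71.
That loss of €71 beats the €671 the firm would lose by shutting down; producing recovers €600 of fixed cost.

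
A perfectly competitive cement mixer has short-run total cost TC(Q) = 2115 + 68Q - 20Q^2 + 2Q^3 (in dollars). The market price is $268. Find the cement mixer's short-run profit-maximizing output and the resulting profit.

Profit = -$115 at Q = 10

AVC = 68 - 20Q + 2Q^2; min AVC = $18 at Q = 5. Since P = $268 ≥ min AVC, the firm produces.
With MC = 68 - 40Q + 6Q^2, P = MC on the upward-sloping part at Q* = 10.
TR = 268·10 = 2680. TC = 2115 + 680 = 2795. Profit = 2680 − 2795 = -$115.
By producing, the firm covers all variable cost plus $2000 of fixed cost; shutting down would lose the full $2115.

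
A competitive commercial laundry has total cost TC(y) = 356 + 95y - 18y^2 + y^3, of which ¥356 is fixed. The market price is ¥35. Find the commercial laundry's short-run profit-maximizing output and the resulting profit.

Profit = -¥156 at y = 10

AVC = 95 - 18y + y^2; min AVC = ¥14 at y = 9. Since P = ¥35 ≥ min AVC, the firm produces.
MC = 95 - 36y + 3y^2. Setting P = MC and taking the root on the rising branch gives y* = 10.
TR = 35·10 = 350. TC = 356 + 150 = 506. Profit = 350 − 506 = -¥156.
That loss of ¥156 beats the ¥356 the firm would lose by shutting down; producing recovers ¥200 of fixed cost.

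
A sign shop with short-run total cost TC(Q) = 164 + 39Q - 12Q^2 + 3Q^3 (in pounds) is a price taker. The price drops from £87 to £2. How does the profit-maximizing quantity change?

MC = 39 - 24Q + 9Q^2; the shutdown threshold is min AVC = £27 (at Q = 2).
At P = £87 ≥ min AVC, set P = MC on the rising branch: Q = 4.
At P = £2 < min AVC = £27, price no longer covers variable cost at any output, so the firm shuts down: Q = 0.

Output falls from 4 to 0 (the firm shuts down)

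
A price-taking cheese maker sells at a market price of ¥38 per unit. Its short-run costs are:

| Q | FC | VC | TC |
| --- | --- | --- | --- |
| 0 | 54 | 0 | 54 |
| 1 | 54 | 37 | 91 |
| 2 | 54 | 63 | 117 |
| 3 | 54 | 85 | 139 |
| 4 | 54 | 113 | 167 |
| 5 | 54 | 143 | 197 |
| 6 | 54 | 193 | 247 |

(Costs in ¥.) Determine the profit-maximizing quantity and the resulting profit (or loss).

Q = 5; profit = -¥7

Tabulate TR − TC: Q=0: -54; Q=1: -53; Q=2: -41; Q=3: -25; Q=4: -15; Q=5: -7; Q=6: -19.
Profit is maximized at Q = 5. AVC there is 143/5 = ¥28.60 ≤ P, so producing beats shutting down (which would give -¥54).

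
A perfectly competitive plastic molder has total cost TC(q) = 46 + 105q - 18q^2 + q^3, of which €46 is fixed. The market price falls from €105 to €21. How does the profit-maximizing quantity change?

MC = 105 - 36q + 3q^2; the shutdown threshold is min AVC = €24 (at q = 9).
With P = €105 above the shutdown price, P = MC gives q = 12.
At P = €21 < min AVC = €24, price no longer covers variable cost at any output, so the firm shuts down: q = 0.

Output falls from 12 to 0 (the firm shuts down)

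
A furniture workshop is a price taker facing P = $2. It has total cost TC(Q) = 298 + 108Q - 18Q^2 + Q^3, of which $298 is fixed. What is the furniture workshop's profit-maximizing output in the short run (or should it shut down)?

Variable cost is VC = 108Q - 18Q^2 + Q^3, so AVC = VC/Q = 108 - 18Q + Q^2 and MC = dTC/dQ = 108 - 36Q + 3Q^2.
The AVC parabola has its vertex at Q = 18/2 = 9, where AVC = 108 - 18·9 + 9^2 = $27.
Since P = $2 < min AVC = $27, price fails to cover variable cost at any output.
Best response: produce nothing and absorb the $298 fixed cost.

Shut down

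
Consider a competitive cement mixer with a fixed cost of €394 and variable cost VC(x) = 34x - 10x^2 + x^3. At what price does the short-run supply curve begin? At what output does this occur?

Short-run supply begins at min AVC. From VC = 34x - 10x^2 + x^3, AVC = 34 - 10x + x^2.
dAVC/dx = -10 + 2x = 0 gives x = 5. min AVC = 34 - 10·5 + 5^2 = 9.
The firm shuts down for any P below €9.

€9 per unit, at x = 5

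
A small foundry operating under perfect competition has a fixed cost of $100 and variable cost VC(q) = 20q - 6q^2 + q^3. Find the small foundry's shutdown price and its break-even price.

Shutdown price = $11; break-even price = $35

Shutdown price = min AVC. AVC = 20 - 6q + q^2, with vertex at q = 3 and minimum $11.
ATC = 100/q + 20 - 6q + q^2. Setting dATC/dq = −100/q^2 − 6 + 2q = 0 gives q = 5 (since 2·5^3 − 6·5^2 = 100).
min ATC = 100/5 + 20 − 6·5 + 5^2 = $35. That is the break-even price.
For $11 ≤ P < $35 the firm produces at a loss; below $11 it shuts down.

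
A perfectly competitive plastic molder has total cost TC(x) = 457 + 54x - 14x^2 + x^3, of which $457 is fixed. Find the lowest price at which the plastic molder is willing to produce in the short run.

$5 per unit

The shutdown price is the minimum of AVC. VC = 54x - 14x^2 + x^3, so AVC = 54 - 14x + x^2.
dAVC/dx = -14 + 2x = 0 gives x = 7. min AVC = 54 - 14·7 + 7^2 = 5.
The firm shuts down for any P below $5.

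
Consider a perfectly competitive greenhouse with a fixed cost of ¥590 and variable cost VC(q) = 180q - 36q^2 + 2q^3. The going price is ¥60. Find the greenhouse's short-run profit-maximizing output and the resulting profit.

Profit = -¥190 at q = 10

AVC = 180 - 36q + 2q^2; min AVC = ¥18 at q = 9. Since P = ¥60 ≥ min AVC, the firm produces.
MC = 180 - 72q + 6q^2. Setting P = MC and taking the root on the rising branch gives q* = 10.
TR = 60·10 = 600. TC = 590 + 200 = 790. Profit = 600 − 790 = -¥190.
Shutting down would mean losing the fixed cost of ¥590, so operating at a loss of ¥190 is better by ¥400.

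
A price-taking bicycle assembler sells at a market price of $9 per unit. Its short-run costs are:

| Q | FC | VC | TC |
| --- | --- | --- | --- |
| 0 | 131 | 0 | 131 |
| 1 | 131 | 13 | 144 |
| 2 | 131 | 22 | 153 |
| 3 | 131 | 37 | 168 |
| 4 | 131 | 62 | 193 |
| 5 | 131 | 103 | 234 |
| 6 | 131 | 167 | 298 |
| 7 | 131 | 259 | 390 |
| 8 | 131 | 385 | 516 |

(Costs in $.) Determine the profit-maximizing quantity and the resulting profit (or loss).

Profit at each row (π = 9Q − TC): Q=0: -131; Q=1: -135; Q=2: -135; Q=3: -141; Q=4: -157; Q=5: -189; Q=6: -244; Q=7: -327; Q=8: -444.
Profit is highest at Q = 0. Equivalently, the lowest AVC in the table is 22/2 ≈ $11 at Q = 2, and P = $9 falls below it — price never covers variable cost, so the firm shuts down and loses only its fixed cost.

Q = 0 (shut down); profit = -$131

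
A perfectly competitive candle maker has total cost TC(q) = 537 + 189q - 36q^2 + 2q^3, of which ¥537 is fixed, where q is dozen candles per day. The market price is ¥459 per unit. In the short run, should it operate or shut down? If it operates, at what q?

Produce at q = 15

From TC, MC = TC'(q) = 189 - 72q + 6q^2 and AVC = VC/q = 189 - 36q + 2q^2.
AVC hits its minimum where MC = AVC, at q = 9, giving min AVC = 189 - 36·9 + 2·9^2 = ¥27.
P = ¥459 exceeds min AVC = ¥27, so the firm stays open.
P = MC gives -270 - 72q + 6q^2 = 0, with roots -3 and 15. Take the larger (rising MC): q* = 15.
Check: AVC at q = 15 is ¥99 ≤ P, so revenue covers variable cost.
Profit = P·q − TC = 459·15 − 2022 = ¥4863.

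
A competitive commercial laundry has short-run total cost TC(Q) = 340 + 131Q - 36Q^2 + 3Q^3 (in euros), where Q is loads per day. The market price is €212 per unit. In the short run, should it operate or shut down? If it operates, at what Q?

Produce at Q = 9

Variable cost is VC = 131Q - 36Q^2 + 3Q^3, so AVC = VC/Q = 131 - 36Q + 3Q^2 and MC = dTC/dQ = 131 - 72Q + 9Q^2.
AVC is minimized where dAVC/dQ = -36 + 6Q = 0, at Q = 6; min AVC = 131 - 36·6 + 3·6^2 = €23.
P = €212 exceeds min AVC = €23, so the firm stays open.
P = MC gives -81 - 72Q + 9Q^2 = 0, with roots -1 and 9. Take the larger (rising MC): Q* = 9.
Check: AVC at Q = 9 is €50 ≤ P, so revenue covers variable cost.
Profit = P·Q − TC = 212·9 − 790 = €1118.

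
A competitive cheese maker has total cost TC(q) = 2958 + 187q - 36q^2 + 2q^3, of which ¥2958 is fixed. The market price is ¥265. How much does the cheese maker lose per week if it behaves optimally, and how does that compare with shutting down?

AVC = 187 - 36q + 2q^2 has its minimum ¥25 at q = 9; price ¥265 clears that bar, so the firm operates.
With MC = 187 - 72q + 6q^2, P = MC on the upward-sloping part at q* = 13.
TR = 265·13 = 3445. TC = 2958 + 741 = 3699. Profit = 3445 − 3699 = -¥254.
By producing, the firm covers all variable cost plus ¥2704 of fixed cost; shutting down would lose the full ¥2958.

Profit = -¥254 at q = 13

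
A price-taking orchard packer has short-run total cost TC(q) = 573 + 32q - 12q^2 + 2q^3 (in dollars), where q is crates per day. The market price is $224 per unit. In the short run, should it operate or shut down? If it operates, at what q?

Produce at q = 8

From TC, MC = TC'(q) = 32 - 24q + 6q^2 and AVC = VC/q = 32 - 12q + 2q^2.
AVC hits its minimum where MC = AVC, at q = 3, giving min AVC = 32 - 12·3 + 2·3^2 = $14.
Since P = $224 ≥ min AVC = $14, price covers variable cost and the firm should produce.
Set P = MC: 224 = 32 - 24q + 6q^2 → -192 - 24q + 6q^2 = 0. The roots are q = -4 and q = 8; the profit-maximizing output is on the rising part of MC, so q* = 8.
Check: AVC at q = 8 is $64 ≤ P, so revenue covers variable cost.
Profit = P·q − TC = 224·8 − 1085 = $707.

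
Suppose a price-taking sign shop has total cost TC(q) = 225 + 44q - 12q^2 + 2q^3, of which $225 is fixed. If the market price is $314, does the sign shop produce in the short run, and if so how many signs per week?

Variable cost is VC = 44q - 12q^2 + 2q^3, so AVC = VC/q = 44 - 12q + 2q^2 and MC = dTC/dq = 44 - 24q + 6q^2.
AVC is minimized where dAVC/dq = -12 + 4q = 0, at q = 3; min AVC = 44 - 12·3 + 2·3^2 = $26.
Because $314 ≥ $26, revenue can cover variable cost; the firm operates.
Set P = MC: 314 = 44 - 24q + 6q^2 → -270 - 24q + 6q^2 = 0. The roots are q = -5 and q = 9; the profit-maximizing output is on the rising part of MC, so q* = 9.
Check: AVC at q = 9 is $98 ≤ P, so revenue covers variable cost.
Profit = P·q − TC = 314·9 − 1107 = $1719.

Produce at q = 9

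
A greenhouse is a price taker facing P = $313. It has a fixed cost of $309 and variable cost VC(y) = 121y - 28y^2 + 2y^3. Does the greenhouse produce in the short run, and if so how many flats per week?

From TC, MC = TC'(y) = 121 - 56y + 6y^2 and AVC = VC/y = 121 - 28y + 2y^2.
AVC hits its minimum where MC = AVC, at y = 7, giving min AVC = 121 - 28·7 + 2·7^2 = $23.
P = $313 exceeds min AVC = $23, so the firm stays open.
P = MC gives -192 - 56y + 6y^2 = 0, with roots -8/3 and 12. Take the larger (rising MC): y* = 12.
Check: AVC at y = 12 is $73 ≤ P, so revenue covers variable cost.
Profit = P·y − TC = 313·12 − 1185 = $2571.

Produce at y = 12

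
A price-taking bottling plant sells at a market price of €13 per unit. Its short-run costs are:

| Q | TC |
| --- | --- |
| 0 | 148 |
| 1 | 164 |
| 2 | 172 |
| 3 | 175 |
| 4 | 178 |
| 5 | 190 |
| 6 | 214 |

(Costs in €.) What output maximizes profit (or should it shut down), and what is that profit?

Compute π = P·Q − TC at each output: Q=0: -148; Q=1: -151; Q=2: -146; Q=3: -136; Q=4: -126; Q=5: -125; Q=6: -136.
Profit is maximized at Q = 5. AVC there is 42/5 = €8.40 ≤ P, so producing beats shutting down (which would give -€148).

Q = 5; profit = -€125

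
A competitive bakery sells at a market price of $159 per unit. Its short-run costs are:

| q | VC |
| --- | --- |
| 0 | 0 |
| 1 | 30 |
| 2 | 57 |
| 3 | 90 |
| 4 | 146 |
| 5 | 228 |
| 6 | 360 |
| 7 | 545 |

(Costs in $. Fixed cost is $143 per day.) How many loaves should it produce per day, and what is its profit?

q = 6; profit = $451

Profit at each row (π = 159q − TC): q=0: -143; q=1: -14; q=2: 118; q=3: 244; q=4: 347; q=5: 424; q=6: 451; q=7: 425.
Profit is maximized at q = 6. AVC there is 360/6 = $60 ≤ P, so producing beats shutting down (which would give -$143).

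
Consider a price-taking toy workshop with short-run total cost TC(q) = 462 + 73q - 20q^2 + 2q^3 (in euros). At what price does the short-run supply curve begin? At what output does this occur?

€23 per unit, at q = 5

The firm shuts down when price falls below the minimum of average variable cost. AVC = VC/q = 73 - 20q + 2q^2.
dAVC/dq = -20 + 4q = 0 gives q = 5. min AVC = 73 - 20·5 + 2·5^2 = 23.
So the shutdown price is €23.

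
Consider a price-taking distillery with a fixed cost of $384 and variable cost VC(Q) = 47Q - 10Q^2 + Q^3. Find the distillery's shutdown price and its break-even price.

Shutdown price = min AVC. AVC = 47 - 10Q + Q^2, with vertex at Q = 5 and minimum $22.
ATC = 384/Q + 47 - 10Q + Q^2. Setting dATC/dQ = −384/Q^2 − 10 + 2Q = 0 gives Q = 8 (since 2·8^3 − 10·8^2 = 384).
min ATC = 384/8 + 47 − 10·8 + 8^2 = $79. That is the break-even price.
For $22 ≤ P < $79 the firm produces at a loss; below $22 it shuts down.

Shutdown price = $22; break-even price = $79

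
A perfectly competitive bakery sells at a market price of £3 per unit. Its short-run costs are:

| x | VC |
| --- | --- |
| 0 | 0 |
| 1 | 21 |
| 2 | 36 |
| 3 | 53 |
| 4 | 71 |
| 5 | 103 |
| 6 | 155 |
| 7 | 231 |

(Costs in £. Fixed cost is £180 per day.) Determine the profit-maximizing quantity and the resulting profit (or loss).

Compute π = P·x − TC at each output: x=0: -180; x=1: -198; x=2: -210; x=3: -224; x=4: -239; x=5: -268; x=6: -317; x=7: -390.
Profit is highest at x = 0. Equivalently, the lowest AVC in the table is 53/3 ≈ £17.67 at x = 3, and P = £3 falls below it — price never covers variable cost, so the firm shuts down and loses only its fixed cost.

x = 0 (shut down); profit = -£180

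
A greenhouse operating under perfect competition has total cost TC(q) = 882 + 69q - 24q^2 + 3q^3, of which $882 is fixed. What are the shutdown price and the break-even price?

Shutdown price = min AVC. AVC = 69 - 24q + 3q^2, with vertex at q = 4 and minimum $21.
ATC = 882/q + 69 - 24q + 3q^2. Setting dATC/dq = −882/q^2 − 24 + 6q = 0 gives q = 7 (since 6·7^3 − 24·7^2 = 882).
min ATC = 882/7 + 69 − 24·7 + 3·7^2 = $174. That is the break-even price.
For $21 ≤ P < $174 the firm produces at a loss; below $21 it shuts down.

Shutdown price = $21; break-even price = $174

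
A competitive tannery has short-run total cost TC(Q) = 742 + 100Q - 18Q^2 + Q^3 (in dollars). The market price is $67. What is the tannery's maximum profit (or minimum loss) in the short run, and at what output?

AVC = 100 - 18Q + Q^2; min AVC = $19 at Q = 9. Since P = $67 ≥ min AVC, the firm produces.
MC = 100 - 36Q + 3Q^2. Setting P = MC and taking the root on the rising branch gives Q* = 11.
TR = 67·11 = 737. TC = 742 + 253 = 995. Profit = 737 − 995 = -$258.
That loss of $258 beats the $742 the firm would lose by shutting down; producing recovers $484 of fixed cost.

Profit = -$258 at Q = 11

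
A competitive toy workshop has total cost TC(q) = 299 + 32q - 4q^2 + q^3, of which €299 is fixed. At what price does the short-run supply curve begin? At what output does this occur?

€28 per unit, at q = 2

Short-run supply begins at min AVC. From VC = 32q - 4q^2 + q^3, AVC = 32 - 4q + q^2.
At the minimum of AVC, MC = AVC. MC = 32 - 8q + 3q^2; setting MC = AVC gives 2q^2 - 4q = 0, so q = 2. min AVC = 28.
The firm shuts down for any P below €28.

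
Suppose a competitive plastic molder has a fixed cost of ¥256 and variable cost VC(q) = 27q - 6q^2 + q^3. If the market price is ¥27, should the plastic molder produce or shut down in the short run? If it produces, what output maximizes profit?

Variable cost is VC = 27q - 6q^2 + q^3, so AVC = VC/q = 27 - 6q + q^2 and MC = dTC/dq = 27 - 12q + 3q^2.
AVC is minimized where dAVC/dq = -6 + 2q = 0, at q = 3; min AVC = 27 - 6·3 + 3^2 = ¥18.
P = ¥27 exceeds min AVC = ¥18, so the firm stays open.
P = MC gives -12q + 3q^2 = 0, with roots 0 and 4. Take the larger (rising MC): q* = 4.
Check: AVC at q = 4 is ¥19 ≤ P, so revenue covers variable cost.
Profit = P·q − TC = 27·4 − 332 = -¥224, a loss, but smaller than the ¥256 fixed cost the firm would lose by shutting down.

Produce at q = 4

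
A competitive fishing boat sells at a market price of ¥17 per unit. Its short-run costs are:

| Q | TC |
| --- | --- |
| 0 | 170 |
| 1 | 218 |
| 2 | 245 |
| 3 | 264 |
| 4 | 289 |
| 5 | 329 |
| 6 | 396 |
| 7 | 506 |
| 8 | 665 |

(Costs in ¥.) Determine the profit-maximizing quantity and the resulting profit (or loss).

Q = 0 (shut down); profit = -¥170

Profit at each row (π = 17Q − TC): Q=0: -170; Q=1: -201; Q=2: -211; Q=3: -213; Q=4: -221; Q=5: -244; Q=6: -294; Q=7: -387; Q=8: -529.
Profit is highest at Q = 0. Equivalently, the lowest AVC in the table is 119/4 ≈ ¥29.75 at Q = 4, and P = ¥17 falls below it — price never covers variable cost, so the firm shuts down and loses only its fixed cost.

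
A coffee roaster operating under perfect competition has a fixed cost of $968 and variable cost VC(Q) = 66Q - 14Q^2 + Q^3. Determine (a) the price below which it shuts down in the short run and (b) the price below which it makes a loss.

Shutdown price = $17; break-even price = $121

Shutdown price = min AVC. AVC = 66 - 14Q + Q^2, with vertex at Q = 7 and minimum $17.
ATC = 968/Q + 66 - 14Q + Q^2. Setting dATC/dQ = −968/Q^2 − 14 + 2Q = 0 gives Q = 11 (since 2·11^3 − 14·11^2 = 968).
min ATC = 968/11 + 66 − 14·11 + 11^2 = $121. That is the break-even price.
For $17 ≤ P < $121 the firm produces at a loss; below $17 it shuts down.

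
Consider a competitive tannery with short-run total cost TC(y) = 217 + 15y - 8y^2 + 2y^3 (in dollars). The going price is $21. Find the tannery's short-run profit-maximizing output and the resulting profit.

AVC = 15 - 8y + 2y^2; min AVC = $7 at y = 2. Since P = $21 ≥ min AVC, the firm produces.
With MC = 15 - 16y + 6y^2, P = MC on the upward-sloping part at y* = 3.
TR = 21·3 = 63. TC = 217 + 27 = 244. Profit = 63 − 244 = -$181.
By producing, the firm covers all variable cost plus $36 of fixed cost; shutting down would lose the full $217.

Profit = -$181 at y = 3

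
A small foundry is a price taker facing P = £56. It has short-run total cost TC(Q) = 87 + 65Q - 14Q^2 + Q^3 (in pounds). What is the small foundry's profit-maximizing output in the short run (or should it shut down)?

Produce at Q = 9

Variable cost is VC = 65Q - 14Q^2 + Q^3, so AVC = VC/Q = 65 - 14Q + Q^2 and MC = dTC/dQ = 65 - 28Q + 3Q^2.
The AVC parabola has its vertex at Q = 14/2 = 7, where AVC = 65 - 14·7 + 7^2 = £16.
Because £56 ≥ £16, revenue can cover variable cost; the firm operates.
P = MC gives 9 - 28Q + 3Q^2 = 0, with roots 1/3 and 9. Take the larger (rising MC): Q* = 9.
Check: AVC at Q = 9 is £20 ≤ P, so revenue covers variable cost.
Profit = P·Q − TC = 56·9 − 267 = £237.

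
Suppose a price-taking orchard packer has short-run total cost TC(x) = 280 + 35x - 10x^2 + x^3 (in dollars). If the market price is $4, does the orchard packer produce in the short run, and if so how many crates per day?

Strip out fixed cost: VC = 35x - 10x^2 + x^3. Then AVC = 35 - 10x + x^2 and MC = 35 - 20x + 3x^2.
AVC is minimized where dAVC/dx = -10 + 2x = 0, at x = 5; min AVC = 35 - 10·5 + 5^2 = $10.
Since P = $4 < min AVC = $10, price fails to cover variable cost at any output.
Best response: produce nothing and absorb the $280 fixed cost.

Shut down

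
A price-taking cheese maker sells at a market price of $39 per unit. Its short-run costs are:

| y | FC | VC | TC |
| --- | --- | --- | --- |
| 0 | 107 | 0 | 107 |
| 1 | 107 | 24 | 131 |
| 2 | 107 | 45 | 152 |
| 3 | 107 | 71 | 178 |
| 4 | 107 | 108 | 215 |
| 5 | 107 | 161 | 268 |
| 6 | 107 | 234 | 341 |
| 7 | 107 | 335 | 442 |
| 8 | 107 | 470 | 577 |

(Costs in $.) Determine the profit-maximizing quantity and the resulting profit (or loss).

y = 4; profit = -$59

Tabulate TR − TC: y=0: -107; y=1: -92; y=2: -74; y=3: -61; y=4: -59; y=5: -73; y=6: -107; y=7: -169; y=8: -265.
Profit is maximized at y = 4. AVC there is 108/4 = $27 ≤ P, so producing beats shutting down (which would give -$107).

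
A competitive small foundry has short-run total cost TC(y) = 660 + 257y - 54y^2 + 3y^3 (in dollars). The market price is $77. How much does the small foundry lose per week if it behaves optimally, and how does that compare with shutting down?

AVC = 257 - 54y + 3y^2 has its minimum $14 at y = 9; price $77 clears that bar, so the firm operates.
MC = 257 - 108y + 9y^2. Setting P = MC and taking the root on the rising branch gives y* = 10.
TR = 77·10 = 770. TC = 660 + 170 = 830. Profit = 770 − 830 = -$60.
By producing, the firm covers all variable cost plus $600 of fixed cost; shutting down would lose the full $660.

Profit = -$60 at y = 10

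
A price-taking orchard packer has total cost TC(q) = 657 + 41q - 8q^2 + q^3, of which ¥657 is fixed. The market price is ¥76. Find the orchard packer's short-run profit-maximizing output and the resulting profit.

Profit = -¥363 at q = 7

AVC = 41 - 8q + q^2; min AVC = ¥25 at q = 4. Since P = ¥76 ≥ min AVC, the firm produces.
With MC = 41 - 16q + 3q^2, P = MC on the upward-sloping part at q* = 7.
TR = 76·7 = 532. TC = 657 + 238 = 895. Profit = 532 − 895 = -¥363.
Shutting down would mean losing the fixed cost of ¥657, so operating at a loss of ¥363 is better by ¥294.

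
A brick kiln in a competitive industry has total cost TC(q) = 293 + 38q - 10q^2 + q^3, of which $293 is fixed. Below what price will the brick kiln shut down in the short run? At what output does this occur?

$13 per unit, at q = 5

The firm shuts down when price falls below the minimum of average variable cost. AVC = VC/q = 38 - 10q + q^2.
At the minimum of AVC, MC = AVC. MC = 38 - 20q + 3q^2; setting MC = AVC gives 2q^2 - 10q = 0, so q = 5. min AVC = 13.
So the shutdown price is $13.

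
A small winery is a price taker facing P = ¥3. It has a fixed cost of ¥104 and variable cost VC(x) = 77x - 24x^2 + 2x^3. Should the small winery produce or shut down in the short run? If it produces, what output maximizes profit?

Shut down

From TC, MC = TC'(x) = 77 - 48x + 6x^2 and AVC = VC/x = 77 - 24x + 2x^2.
AVC is minimized where dAVC/dx = -24 + 4x = 0, at x = 6; min AVC = 77 - 24·6 + 2·6^2 = ¥5.
Since P = ¥3 < min AVC = ¥5, price fails to cover variable cost at any output.
Best response: produce nothing and absorb the ¥104 fixed cost.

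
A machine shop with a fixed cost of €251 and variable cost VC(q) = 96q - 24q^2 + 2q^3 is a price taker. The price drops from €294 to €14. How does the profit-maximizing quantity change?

MC = 96 - 48q + 6q^2; the shutdown threshold is min AVC = €24 (at q = 6).
With P = €294 above the shutdown price, P = MC gives q = 11.
At P = €14 < min AVC = €24, price no longer covers variable cost at any output, so the firm shuts down: q = 0.

Output falls from 11 to 0 (the firm shuts down)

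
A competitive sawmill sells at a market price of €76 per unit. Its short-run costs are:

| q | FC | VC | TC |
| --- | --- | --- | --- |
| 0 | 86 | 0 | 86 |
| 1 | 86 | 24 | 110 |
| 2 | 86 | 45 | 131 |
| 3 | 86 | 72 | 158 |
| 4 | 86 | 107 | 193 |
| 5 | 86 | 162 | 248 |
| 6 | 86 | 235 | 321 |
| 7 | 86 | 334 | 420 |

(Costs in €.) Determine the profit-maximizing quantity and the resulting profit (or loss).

Compute π = P·q − TC at each output: q=0: -86; q=1: -34; q=2: 21; q=3: 70; q=4: 111; q=5: 132; q=6: 135; q=7: 112.
Profit is maximized at q = 6. AVC there is 235/6 = €39.17 ≤ P, so producing beats shutting down (which would give -€86).

q = 6; profit = €135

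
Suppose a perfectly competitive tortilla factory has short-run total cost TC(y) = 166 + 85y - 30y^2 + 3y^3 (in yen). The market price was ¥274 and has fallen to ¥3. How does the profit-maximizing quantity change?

AVC = 85 - 30y + 3y^2, minimized at y = 5 where min AVC = ¥10. MC = 85 - 60y + 9y^2.
With P = ¥274 above the shutdown price, P = MC gives y = 9.
At P = ¥3 < min AVC = ¥10, price no longer covers variable cost at any output, so the firm shuts down: y = 0.

Output falls from 9 to 0 (the firm shuts down)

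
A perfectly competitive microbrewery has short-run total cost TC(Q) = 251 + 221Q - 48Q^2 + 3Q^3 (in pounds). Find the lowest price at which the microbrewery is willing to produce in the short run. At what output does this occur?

£29 per unit, at Q = 8

The firm shuts down when price falls below the minimum of average variable cost. AVC = VC/Q = 221 - 48Q + 3Q^2.
At the minimum of AVC, MC = AVC. MC = 221 - 96Q + 9Q^2; setting MC = AVC gives 6Q^2 - 48Q = 0, so Q = 8. min AVC = 29.
For P < £29 the firm produces nothing.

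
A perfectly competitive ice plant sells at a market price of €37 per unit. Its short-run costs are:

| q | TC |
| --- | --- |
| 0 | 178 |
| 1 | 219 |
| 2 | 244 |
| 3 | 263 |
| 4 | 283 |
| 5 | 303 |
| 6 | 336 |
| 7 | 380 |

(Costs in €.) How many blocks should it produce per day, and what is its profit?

Profit at each row (π = 37q − TC): q=0: -178; q=1: -182; q=2: -170; q=3: -152; q=4: -135; q=5: -118; q=6: -114; q=7: -121.
Profit is maximized at q = 6. AVC there is 158/6 = €26.33 ≤ P, so producing beats shutting down (which would give -€178).

q = 6; profit = -€114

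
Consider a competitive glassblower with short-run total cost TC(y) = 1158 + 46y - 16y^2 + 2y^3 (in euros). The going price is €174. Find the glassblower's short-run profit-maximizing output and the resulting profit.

AVC = 46 - 16y + 2y^2; min AVC = €14 at y = 4. Since P = €174 ≥ min AVC, the firm produces.
With MC = 46 - 32y + 6y^2, P = MC on the upward-sloping part at y* = 8.
TR = 174·8 = 1392. TC = 1158 + 368 = 1526. Profit = 1392 − 1526 = -€134.
That loss of €134 beats the €1158 the firm would lose by shutting down; producing recovers €1024 of fixed cost.

Profit = -€134 at y = 8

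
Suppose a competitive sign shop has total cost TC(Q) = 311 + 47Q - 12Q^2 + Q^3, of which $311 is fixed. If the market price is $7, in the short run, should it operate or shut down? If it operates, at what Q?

From TC, MC = TC'(Q) = 47 - 24Q + 3Q^2 and AVC = VC/Q = 47 - 12Q + Q^2.
The AVC parabola has its vertex at Q = 12/2 = 6, where AVC = 47 - 12·6 + 6^2 = $11.
Since P = $7 < min AVC = $11, price fails to cover variable cost at any output.
Best response: produce nothing and absorb the $311 fixed cost.

Shut down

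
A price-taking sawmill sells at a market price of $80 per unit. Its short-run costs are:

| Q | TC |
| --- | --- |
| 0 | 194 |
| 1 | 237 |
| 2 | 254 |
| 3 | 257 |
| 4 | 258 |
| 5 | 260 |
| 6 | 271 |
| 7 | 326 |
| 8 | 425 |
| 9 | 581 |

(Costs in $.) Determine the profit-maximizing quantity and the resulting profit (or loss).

Q = 7; profit = $234

Compute π = P·Q − TC at each output: Q=0: -194; Q=1: -157; Q=2: -94; Q=3: -17; Q=4: 62; Q=5: 140; Q=6: 209; Q=7: 234; Q=8: 215; Q=9: 139.
Profit is maximized at Q = 7. AVC there is 132/7 = $18.86 ≤ P, so producing beats shutting down (which would give -$194).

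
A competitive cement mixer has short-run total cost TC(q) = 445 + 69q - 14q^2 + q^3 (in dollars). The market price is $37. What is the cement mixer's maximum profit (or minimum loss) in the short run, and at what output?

AVC = 69 - 14q + q^2 has its minimum $20 at q = 7; price $37 clears that bar, so the firm operates.
MC = 69 - 28q + 3q^2. Setting P = MC and taking the root on the rising branch gives q* = 8.
TR = 37·8 = 296. TC = 445 + 168 = 613. Profit = 296 − 613 = -$317.
That loss of $317 beats the $445 the firm would lose by shutting down; producing recovers $128 of fixed cost.

Profit = -$317 at q = 8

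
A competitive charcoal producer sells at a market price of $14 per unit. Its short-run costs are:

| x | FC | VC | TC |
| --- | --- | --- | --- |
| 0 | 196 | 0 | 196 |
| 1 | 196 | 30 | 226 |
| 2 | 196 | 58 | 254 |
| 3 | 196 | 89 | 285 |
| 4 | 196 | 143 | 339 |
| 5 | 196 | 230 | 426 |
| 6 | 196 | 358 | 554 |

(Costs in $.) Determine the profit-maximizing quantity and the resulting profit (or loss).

Tabulate TR − TC: x=0: -196; x=1: -212; x=2: -226; x=3: -243; x=4: -283; x=5: -356; x=6: -470.
Profit is highest at x = 0. Equivalently, the lowest AVC in the table is 58/2 ≈ $29 at x = 2, and P = $14 falls below it — price never covers variable cost, so the firm shuts down and loses only its fixed cost.

x = 0 (shut down); profit = -$196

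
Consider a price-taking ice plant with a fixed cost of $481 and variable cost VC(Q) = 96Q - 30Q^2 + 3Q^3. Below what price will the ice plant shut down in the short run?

Short-run supply begins at min AVC. From VC = 96Q - 30Q^2 + 3Q^3, AVC = 96 - 30Q + 3Q^2.
At the minimum of AVC, MC = AVC. MC = 96 - 60Q + 9Q^2; setting MC = AVC gives 6Q^2 - 30Q = 0, so Q = 5. min AVC = 21.
For P < $21 the firm produces nothing.

$21 per unit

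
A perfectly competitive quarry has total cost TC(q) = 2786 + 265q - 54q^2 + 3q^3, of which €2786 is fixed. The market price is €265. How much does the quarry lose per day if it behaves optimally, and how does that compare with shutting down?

Profit = -€194 at q = 12

AVC = 265 - 54q + 3q^2 has its minimum €22 at q = 9; price €265 clears that bar, so the firm operates.
MC = 265 - 108q + 9q^2. Setting P = MC and taking the root on the rising branch gives q* = 12.
TR = 265·12 = 3180. TC = 2786 + 588 = 3374. Profit = 3180 − 3374 = -€194.
That loss of €194 beats the €2786 the firm would lose by shutting down; producing recovers €2592 of fixed cost.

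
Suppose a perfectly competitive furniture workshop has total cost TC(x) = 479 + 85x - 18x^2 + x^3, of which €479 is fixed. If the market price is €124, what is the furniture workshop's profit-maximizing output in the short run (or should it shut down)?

Strip out fixed cost: VC = 85x - 18x^2 + x^3. Then AVC = 85 - 18x + x^2 and MC = 85 - 36x + 3x^2.
AVC is minimized where dAVC/dx = -18 + 2x = 0, at x = 9; min AVC = 85 - 18·9 + 9^2 = €4.
Because €124 ≥ €4, revenue can cover variable cost; the firm operates.
Set P = MC: 124 = 85 - 36x + 3x^2 → -39 - 36x + 3x^2 = 0. The roots are x = -1 and x = 13; the profit-maximizing output is on the rising part of MC, so x* = 13.
Check: AVC at x = 13 is €20 ≤ P, so revenue covers variable cost.
Profit = P·x − TC = 124·13 − 739 = €873.

Produce at x = 13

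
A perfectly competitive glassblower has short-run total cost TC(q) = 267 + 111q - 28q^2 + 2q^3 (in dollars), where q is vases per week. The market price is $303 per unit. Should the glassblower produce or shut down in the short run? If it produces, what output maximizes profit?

Variable cost is VC = 111q - 28q^2 + 2q^3, so AVC = VC/q = 111 - 28q + 2q^2 and MC = dTC/dq = 111 - 56q + 6q^2.
AVC hits its minimum where MC = AVC, at q = 7, giving min AVC = 111 - 28·7 + 2·7^2 = $13.
Since P = $303 ≥ min AVC = $13, price covers variable cost and the firm should produce.
Solving P = MC: -192 - 56q + 6q^2 = 0 ⇒ q = -8/3 or 12. On the upward-sloping branch, q* = 12.
Check: AVC at q = 12 is $63 ≤ P, so revenue covers variable cost.
Profit = P·q − TC = 303·12 − 1023 = $2613.

Produce at q = 12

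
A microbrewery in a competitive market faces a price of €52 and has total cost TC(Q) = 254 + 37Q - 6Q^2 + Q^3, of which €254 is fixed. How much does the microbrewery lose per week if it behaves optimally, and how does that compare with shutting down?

AVC = 37 - 6Q + Q^2 has its minimum €28 at Q = 3; price €52 clears that bar, so the firm operates.
With MC = 37 - 12Q + 3Q^2, P = MC on the upward-sloping part at Q* = 5.
TR = 52·5 = 260. TC = 254 + 160 = 414. Profit = 260 − 414 = -€154.
That loss of €154 beats the €254 the firm would lose by shutting down; producing recovers €100 of fixed cost.

Profit = -€154 at Q = 5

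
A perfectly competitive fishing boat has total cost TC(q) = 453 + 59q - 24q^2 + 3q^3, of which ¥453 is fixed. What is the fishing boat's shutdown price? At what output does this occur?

¥11 per unit, at q = 4

Short-run supply begins at min AVC. From VC = 59q - 24q^2 + 3q^3, AVC = 59 - 24q + 3q^2.
At the minimum of AVC, MC = AVC. MC = 59 - 48q + 9q^2; setting MC = AVC gives 6q^2 - 24q = 0, so q = 4. min AVC = 11.
For P < ¥11 the firm produces nothing.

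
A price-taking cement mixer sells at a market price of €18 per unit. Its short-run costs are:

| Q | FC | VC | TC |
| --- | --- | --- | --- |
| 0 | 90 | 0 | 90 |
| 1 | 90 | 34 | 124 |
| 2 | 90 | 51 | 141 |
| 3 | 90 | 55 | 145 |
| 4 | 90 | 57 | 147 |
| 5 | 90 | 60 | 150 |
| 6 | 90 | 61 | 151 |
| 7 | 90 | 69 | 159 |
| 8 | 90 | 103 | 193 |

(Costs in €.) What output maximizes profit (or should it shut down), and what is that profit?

Q = 7; profit = -€33

Tabulate TR − TC: Q=0: -90; Q=1: -106; Q=2: -105; Q=3: -91; Q=4: -75; Q=5: -60; Q=6: -43; Q=7: -33; Q=8: -49.
Profit is maximized at Q = 7. AVC there is 69/7 = €9.86 ≤ P, so producing beats shutting down (which would give -€90).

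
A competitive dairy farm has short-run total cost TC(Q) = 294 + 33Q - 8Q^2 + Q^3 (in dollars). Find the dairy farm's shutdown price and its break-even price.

Shutdown price = $17; break-even price = $68

Shutdown price = min AVC. AVC = 33 - 8Q + Q^2, with vertex at Q = 4 and minimum $17.
ATC = 294/Q + 33 - 8Q + Q^2. Setting dATC/dQ = −294/Q^2 − 8 + 2Q = 0 gives Q = 7 (since 2·7^3 − 8·7^2 = 294).
min ATC = 294/7 + 33 − 8·7 + 7^2 = $68. That is the break-even price.
Between these two prices the firm operates at a loss; above $68 it earns a profit.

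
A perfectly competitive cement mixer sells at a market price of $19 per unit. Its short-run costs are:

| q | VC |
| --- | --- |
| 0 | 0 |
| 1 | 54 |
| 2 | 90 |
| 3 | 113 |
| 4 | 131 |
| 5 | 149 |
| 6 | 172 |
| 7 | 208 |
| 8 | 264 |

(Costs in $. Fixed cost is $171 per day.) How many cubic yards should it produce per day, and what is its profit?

Tabulate TR − TC: q=0: -171; q=1: -206; q=2: -223; q=3: -227; q=4: -226; q=5: -225; q=6: -229; q=7: -246; q=8: -283.
Profit is highest at q = 0. Equivalently, the lowest AVC in the table is 172/6 ≈ $28.67 at q = 6, and P = $19 falls below it — price never covers variable cost, so the firm shuts down and loses only its fixed cost.

q = 0 (shut down); profit = -$171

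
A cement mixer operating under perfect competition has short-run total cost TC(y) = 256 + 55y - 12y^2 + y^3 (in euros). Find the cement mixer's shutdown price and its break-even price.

Shutdown price = €19; break-even price = €55

AVC = 55 - 12y + y^2; minimized at y = 6, giving min AVC = €19. That is the shutdown price.
ATC = 256/y + 55 - 12y + y^2. Setting dATC/dy = −256/y^2 − 12 + 2y = 0 gives y = 8 (since 2·8^3 − 12·8^2 = 256).
min ATC = 256/8 + 55 − 12·8 + 8^2 = €55. That is the break-even price.
For €19 ≤ P < €55 the firm produces at a loss; below €19 it shuts down.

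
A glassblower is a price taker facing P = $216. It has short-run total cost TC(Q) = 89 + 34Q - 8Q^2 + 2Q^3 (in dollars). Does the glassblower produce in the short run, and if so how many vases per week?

Variable cost is VC = 34Q - 8Q^2 + 2Q^3, so AVC = VC/Q = 34 - 8Q + 2Q^2 and MC = dTC/dQ = 34 - 16Q + 6Q^2.
AVC is minimized where dAVC/dQ = -8 + 4Q = 0, at Q = 2; min AVC = 34 - 8·2 + 2·2^2 = $26.
Because $216 ≥ $26, revenue can cover variable cost; the firm operates.
Set P = MC: 216 = 34 - 16Q + 6Q^2 → -182 - 16Q + 6Q^2 = 0. The roots are Q = -13/3 and Q = 7; the profit-maximizing output is on the rising part of MC, so Q* = 7.
Check: AVC at Q = 7 is $76 ≤ P, so revenue covers variable cost.
Profit = P·Q − TC = 216·7 − 621 = $891.

Produce at Q = 7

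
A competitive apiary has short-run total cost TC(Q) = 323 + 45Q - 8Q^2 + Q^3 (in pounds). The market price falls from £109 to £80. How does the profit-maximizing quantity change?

MC = 45 - 16Q + 3Q^2; the shutdown threshold is min AVC = £29 (at Q = 4).
With P = £109 above the shutdown price, P = MC gives Q = 8.
At P = £80 ≥ min AVC, set P = MC: Q = 7. The firm stays open but cuts output.

Output falls from 8 to 7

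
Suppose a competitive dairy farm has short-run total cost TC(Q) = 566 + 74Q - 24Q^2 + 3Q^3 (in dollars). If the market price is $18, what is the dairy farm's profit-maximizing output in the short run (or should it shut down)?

Shut down

Variable cost is VC = 74Q - 24Q^2 + 3Q^3, so AVC = VC/Q = 74 - 24Q + 3Q^2 and MC = dTC/dQ = 74 - 48Q + 9Q^2.
AVC is minimized where dAVC/dQ = -24 + 6Q = 0, at Q = 4; min AVC = 74 - 24·4 + 3·4^2 = $26.
P = $18 lies below min AVC = $26; no output level covers variable cost.
Best response: produce nothing and absorb the $566 fixed cost.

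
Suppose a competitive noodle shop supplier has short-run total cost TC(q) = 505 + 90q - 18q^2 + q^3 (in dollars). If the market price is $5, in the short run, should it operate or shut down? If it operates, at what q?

Variable cost is VC = 90q - 18q^2 + q^3, so AVC = VC/q = 90 - 18q + q^2 and MC = dTC/dq = 90 - 36q + 3q^2.
AVC hits its minimum where MC = AVC, at q = 9, giving min AVC = 90 - 18·9 + 9^2 = $9.
P = $5 lies below min AVC = $9; no output level covers variable cost.
The firm minimizes its loss by shutting down and losing only its fixed cost of $505.

Shut down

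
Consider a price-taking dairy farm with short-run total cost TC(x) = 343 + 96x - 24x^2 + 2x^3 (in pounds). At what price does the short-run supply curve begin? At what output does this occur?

£24 per unit, at x = 6

Short-run supply begins at min AVC. From VC = 96x - 24x^2 + 2x^3, AVC = 96 - 24x + 2x^2.
At the minimum of AVC, MC = AVC. MC = 96 - 48x + 6x^2; setting MC = AVC gives 4x^2 - 24x = 0, so x = 6. min AVC = 24.
The firm shuts down for any P below £24.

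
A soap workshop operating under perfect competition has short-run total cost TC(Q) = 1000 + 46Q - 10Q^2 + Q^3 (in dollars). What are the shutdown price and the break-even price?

AVC = 46 - 10Q + Q^2; minimized at Q = 5, giving min AVC = $21. That is the shutdown price.
ATC = 1000/Q + 46 - 10Q + Q^2. Setting dATC/dQ = −1000/Q^2 − 10 + 2Q = 0 gives Q = 10 (since 2·10^3 − 10·10^2 = 1000).
min ATC = 1000/10 + 46 − 10·10 + 10^2 = $146. That is the break-even price.
Between these two prices the firm operates at a loss; above $146 it earns a profit.

Shutdown price = $21; break-even price = $146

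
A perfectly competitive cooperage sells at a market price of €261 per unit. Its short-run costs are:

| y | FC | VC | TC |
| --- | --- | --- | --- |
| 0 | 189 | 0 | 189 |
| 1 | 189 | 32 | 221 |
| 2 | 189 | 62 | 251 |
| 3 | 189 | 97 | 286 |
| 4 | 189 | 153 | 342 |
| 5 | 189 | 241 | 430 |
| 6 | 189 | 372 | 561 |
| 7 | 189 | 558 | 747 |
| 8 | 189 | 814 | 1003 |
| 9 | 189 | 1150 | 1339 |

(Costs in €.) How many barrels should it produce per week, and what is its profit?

y = 8; profit = €1085

Compute π = P·y − TC at each output: y=0: -189; y=1: 40; y=2: 271; y=3: 497; y=4: 702; y=5: 875; y=6: 1005; y=7: 1080; y=8: 1085; y=9: 1010.
Profit is maximized at y = 8. AVC there is 814/8 = €101.75 ≤ P, so producing beats shutting down (which would give -€189).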